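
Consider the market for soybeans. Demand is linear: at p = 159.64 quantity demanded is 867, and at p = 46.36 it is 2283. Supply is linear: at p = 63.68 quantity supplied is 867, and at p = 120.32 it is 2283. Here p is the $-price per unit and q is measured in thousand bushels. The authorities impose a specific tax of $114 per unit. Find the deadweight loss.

Demand slope = (46.36 − 159.64)/(2283 − 867) = −0.08, so p = 229 − 0.08q.
Supply slope = (120.32 − 63.68)/(2283 − 867) = 0.04, so p = 29 + 0.04q.
Competitive equilibrium: 229 − 0.08q = 29 + 0.04q → q* = 1666.6667, p* = 95.6667.
With the tax, the buyer price exceeds the seller price by 114: (229 − 0.08q) − (29 + 0.04q) = 114 → q' = 716.6667.
Δq = 1666.6667 − 716.6667 = 950; the wedge equals the tax, 114.
The triangle = ½ × 950 × 114 = $54150 thousand.

$54150 thousand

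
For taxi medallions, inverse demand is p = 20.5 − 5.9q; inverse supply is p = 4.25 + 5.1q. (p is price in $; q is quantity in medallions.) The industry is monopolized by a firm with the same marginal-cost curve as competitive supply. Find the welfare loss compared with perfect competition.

Competitive equilibrium: 20.5 − 5.9q = 4.25 + 5.1q → q* = 1.4773, p* = 11.7841.
Marginal revenue: MR = 20.5 − 11.8q. Set MR = MC: 20.5 − 11.8q = 4.25 + 5.1q → q_m = 0.9615.
Price p_m = 20.5 − 5.9·0.9615 = 14.8272; MC(q_m) = 4.25 + 5.1·0.9615 = 9.1537.
Competitive q* = 1.4773, so Δq = 0.5158; wedge = 14.8272 − 9.1537 = 5.6735.
The triangle = ½ × 0.5158 × 5.6735 = $1.46.

$1.46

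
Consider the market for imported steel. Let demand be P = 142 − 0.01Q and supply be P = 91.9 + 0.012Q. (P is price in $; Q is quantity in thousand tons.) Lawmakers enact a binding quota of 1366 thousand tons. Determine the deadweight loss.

Competitive equilibrium: 142 − 0.01Q = 91.9 + 0.012Q → Q* = 2277.2727, P* = 119.2273.
At Q = 1366: demand price = 142 − 0.01·1366 = 128.34; supply price = 91.9 + 0.012·1366 = 108.292.
ΔQ = 2277.2727 − 1366 = 911.2727; wedge = 128.34 − 108.292 = 20.048.
The triangle = ½ × 911.2727 × 20.048 = $9134.60 thousand.

$9134.60 thousand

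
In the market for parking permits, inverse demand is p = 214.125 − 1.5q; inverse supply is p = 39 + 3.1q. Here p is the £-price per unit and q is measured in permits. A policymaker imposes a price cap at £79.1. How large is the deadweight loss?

Competitive equilibrium: 214.125 − 1.5q = 39 + 3.1q → q* = 38.0707, p* = 157.019.
At the ceiling p = 79.1, quantity supplied = (79.1 − 39)/3.1 = 12.9355.
Willingness to pay at q' = 12.9355: 214.125 − 1.5·12.9355 = 194.7218.
Δq = 38.0707 − 12.9355 = 25.1352; wedge = 194.7218 − 79.1 = 115.6218.
DWL = ½ × 25.1352 × 115.6218 = £1453.09.

£1453.09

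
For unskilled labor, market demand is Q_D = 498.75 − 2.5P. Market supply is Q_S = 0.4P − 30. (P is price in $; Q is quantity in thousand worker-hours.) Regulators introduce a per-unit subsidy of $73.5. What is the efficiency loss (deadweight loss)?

In inverse form: demand P = 199.5 − 0.4Q, supply P = 75 + 2.5Q.
Competitive equilibrium: 199.5 − 0.4Q = 75 + 2.5Q → Q* = 42.93103, P* = 182.32759.
The subsidy lowers effective supply by 73.5: P = 1.5 + 2.5Q.
New quantity: 199.5 − 0.4Q = 1.5 + 2.5Q → Q' = 68.27586.
Overproduction ΔQ = 68.27586 − 42.93103 = 25.34483; wedge = subsidy = 73.5.
Welfare loss = ½ × 25.34483 × 73.5 = $931.42 thousand.

$931.42 thousand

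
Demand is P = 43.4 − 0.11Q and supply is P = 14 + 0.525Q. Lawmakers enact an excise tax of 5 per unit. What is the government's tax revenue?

192.13

Competitive equilibrium: 43.4 − 0.11Q = 14 + 0.525Q → Q* = 46.2992, P* = 38.3071.
With the tax, the buyer price exceeds the seller price by 5: (43.4 − 0.11Q) − (14 + 0.525Q) = 5 → Q' = 38.4252.
Tax revenue = 5 × 38.4252 = 192.13.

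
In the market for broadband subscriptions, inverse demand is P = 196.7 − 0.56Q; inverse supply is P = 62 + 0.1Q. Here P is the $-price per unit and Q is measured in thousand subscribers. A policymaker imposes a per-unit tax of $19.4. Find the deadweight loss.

$285.12 thousand

Competitive equilibrium: 196.7 − 0.56Q = 62 + 0.1Q → Q* = 204.0909, P* = 82.4091.
With the tax, the buyer price exceeds the seller price by 19.4: (196.7 − 0.56Q) − (62 + 0.1Q) = 19.4 → Q' = 174.697.
ΔQ = 204.0909 − 174.697 = 29.3939; the wedge equals the tax, 19.4.
The triangle = ½ × 29.3939 × 19.4 = $285.12 thousand.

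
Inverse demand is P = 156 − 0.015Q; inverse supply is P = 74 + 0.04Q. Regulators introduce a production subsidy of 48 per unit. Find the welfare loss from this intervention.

Competitive equilibrium: 156 − 0.015Q = 74 + 0.04Q → Q* = 1490.90909, P* = 133.63636.
The subsidy lowers effective supply by 48: P = 26 + 0.04Q.
New quantity: 156 − 0.015Q = 26 + 0.04Q → Q' = 2363.63636.
Overproduction ΔQ = 2363.63636 − 1490.90909 = 872.72727; wedge = subsidy = 48.
DWL = ½ × 872.72727 × 48 = 20945.45.

20945.45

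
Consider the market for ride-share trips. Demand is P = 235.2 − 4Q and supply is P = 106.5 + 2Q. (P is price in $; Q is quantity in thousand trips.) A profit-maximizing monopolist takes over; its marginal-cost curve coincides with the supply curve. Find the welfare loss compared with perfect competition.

Competitive equilibrium: 235.2 − 4Q = 106.5 + 2Q → Q* = 21.45, P* = 149.4.
Marginal revenue: MR = 235.2 − 8Q. Set MR = MC: 235.2 − 8Q = 106.5 + 2Q → Q_m = 12.87.
Price P_m = 235.2 − 4·12.87 = 183.72; MC(Q_m) = 106.5 + 2·12.87 = 132.24.
Competitive Q* = 21.45, so ΔQ = 8.58; wedge = 183.72 − 132.24 = 51.48.
DWL = ½ × 8.58 × 51.48 = $220.85 thousand.

$220.85 thousand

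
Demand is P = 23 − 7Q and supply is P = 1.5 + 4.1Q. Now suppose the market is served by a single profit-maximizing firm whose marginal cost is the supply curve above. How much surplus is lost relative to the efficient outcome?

Competitive equilibrium: 23 − 7Q = 1.5 + 4.1Q → Q* = 1.9369, P* = 9.4414.
Marginal revenue: MR = 23 − 14Q. Set MR = MC: 23 − 14Q = 1.5 + 4.1Q → Q_m = 1.1878.
Price P_m = 23 − 7·1.1878 = 14.6854; MC(Q_m) = 1.5 + 4.1·1.1878 = 6.37.
Competitive Q* = 1.9369, so ΔQ = 0.7491; wedge = 14.6854 − 6.37 = 8.3154.
DWL = ½ × 0.7491 × 8.3154 = 3.11.

3.11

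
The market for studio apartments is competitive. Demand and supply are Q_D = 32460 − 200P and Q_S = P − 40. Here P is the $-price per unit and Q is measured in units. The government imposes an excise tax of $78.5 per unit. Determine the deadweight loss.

$3065.80

In inverse form: demand P = 162.3 − 0.005Q, supply P = 40 + Q.
Competitive equilibrium: 162.3 − 0.005Q = 40 + Q → Q* = 121.69154, P* = 161.69154.
With the tax, the buyer price exceeds the seller price by 78.5: (162.3 − 0.005Q) − (40 + Q) = 78.5 → Q' = 43.58209.
ΔQ = 121.69154 − 43.58209 = 78.10945; the wedge equals the tax, 78.5.
DWL = ½ × 78.10945 × 78.5 = $3065.80.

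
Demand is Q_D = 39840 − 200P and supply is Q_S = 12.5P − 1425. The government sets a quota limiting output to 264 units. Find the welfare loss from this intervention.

In inverse form: demand P = 199.2 − 0.005Q, supply P = 114 + 0.08Q.
Competitive equilibrium: 199.2 − 0.005Q = 114 + 0.08Q → Q* = 1002.35294, P* = 194.18824.
At Q = 264: demand price = 199.2 − 0.005·264 = 197.88; supply price = 114 + 0.08·264 = 135.12.
ΔQ = 1002.35294 − 264 = 738.35294; wedge = 197.88 − 135.12 = 62.76.
DWL = ½ × 738.35294 × 62.76 = 23169.52.

23169.52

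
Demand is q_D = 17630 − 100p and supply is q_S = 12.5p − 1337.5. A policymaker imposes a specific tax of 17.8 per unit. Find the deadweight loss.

1760.22

In inverse form: demand p = 176.3 − 0.01q, supply p = 107 + 0.08q.
Competitive equilibrium: 176.3 − 0.01q = 107 + 0.08q → q* = 770, p* = 168.6.
With the tax, the buyer price exceeds the seller price by 17.8: (176.3 − 0.01q) − (107 + 0.08q) = 17.8 → q' = 572.2222.
Δq = 770 − 572.2222 = 197.7778; the wedge equals the tax, 17.8.
Deadweight loss = ½ × 197.7778 × 17.8 = 1760.22.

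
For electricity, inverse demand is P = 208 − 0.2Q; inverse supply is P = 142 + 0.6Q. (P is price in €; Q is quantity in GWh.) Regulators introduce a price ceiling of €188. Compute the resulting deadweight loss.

€13.61

Competitive equilibrium: 208 − 0.2Q = 142 + 0.6Q → Q* = 82.5, P* = 191.5.
At the ceiling P = 188, quantity supplied = (188 − 142)/0.6 = 76.6667.
Willingness to pay at Q' = 76.6667: 208 − 0.2·76.6667 = 192.6667.
ΔQ = 82.5 − 76.6667 = 5.8333; wedge = 192.6667 − 188 = 4.6667.
Deadweight loss = ½ × 5.8333 × 4.6667 = €13.61.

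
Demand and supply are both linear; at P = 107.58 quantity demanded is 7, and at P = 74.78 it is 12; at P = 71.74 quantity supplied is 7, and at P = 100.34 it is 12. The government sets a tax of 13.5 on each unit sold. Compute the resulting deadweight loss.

Demand slope = (74.78 − 107.58)/(12 − 7) = −6.56, so P = 153.5 − 6.56Q.
Supply slope = (100.34 − 71.74)/(12 − 7) = 5.72, so P = 31.7 + 5.72Q.
Competitive equilibrium: 153.5 − 6.56Q = 31.7 + 5.72Q → Q* = 9.9186, P* = 88.4342.
With the tax, the buyer price exceeds the seller price by 13.5: (153.5 − 6.56Q) − (31.7 + 5.72Q) = 13.5 → Q' = 8.8192.
ΔQ = 9.9186 − 8.8192 = 1.0994; the wedge equals the tax, 13.5.
Welfare loss = ½ × 1.0994 × 13.5 = 7.42.

7.42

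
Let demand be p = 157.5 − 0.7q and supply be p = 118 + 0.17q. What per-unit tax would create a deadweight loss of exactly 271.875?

21.75

Competitive equilibrium: 157.5 − 0.7q = 118 + 0.17q → q* = 45.4023, p* = 125.7184.
A tax t gives Δq = t/0.87 and wedge t, so DWL = t²/1.74.
t²/1.74 = 271.875 → t² = 473.0625 → t = 21.75.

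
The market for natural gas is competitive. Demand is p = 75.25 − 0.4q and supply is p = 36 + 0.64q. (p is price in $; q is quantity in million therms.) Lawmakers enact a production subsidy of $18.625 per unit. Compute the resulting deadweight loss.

$166.77 million

Competitive equilibrium: 75.25 − 0.4q = 36 + 0.64q → q* = 37.7404, p* = 60.1538.
The subsidy lowers effective supply by 18.625: p = 17.375 + 0.64q.
New quantity: 75.25 − 0.4q = 17.375 + 0.64q → q' = 55.649.
Overproduction Δq = 55.649 − 37.7404 = 17.9086; wedge = subsidy = 18.625.
Welfare loss = ½ × 17.9086 × 18.625 = $166.77 million.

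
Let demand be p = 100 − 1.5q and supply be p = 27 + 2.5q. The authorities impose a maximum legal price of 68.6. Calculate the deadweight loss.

5.18

Competitive equilibrium: 100 − 1.5q = 27 + 2.5q → q* = 18.25, p* = 72.625.
At the ceiling p = 68.6, quantity supplied = (68.6 − 27)/2.5 = 16.64.
Willingness to pay at q' = 16.64: 100 − 1.5·16.64 = 75.04.
Δq = 18.25 − 16.64 = 1.61; wedge = 75.04 − 68.6 = 6.44.
Deadweight loss = ½ × 1.61 × 6.44 = 5.18.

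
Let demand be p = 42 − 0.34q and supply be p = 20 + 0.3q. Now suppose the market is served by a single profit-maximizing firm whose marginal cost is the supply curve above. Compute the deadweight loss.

Competitive equilibrium: 42 − 0.34q = 20 + 0.3q → q* = 34.375, p* = 30.3125.
Marginal revenue: MR = 42 − 0.68q. Set MR = MC: 42 − 0.68q = 20 + 0.3q → q_m = 22.449.
Price p_m = 42 − 0.34·22.449 = 34.3673; MC(q_m) = 20 + 0.3·22.449 = 26.7347.
Competitive q* = 34.375, so Δq = 11.926; wedge = 34.3673 − 26.7347 = 7.6326.
DWL = ½ × 11.926 × 7.6326 = 45.51.

45.51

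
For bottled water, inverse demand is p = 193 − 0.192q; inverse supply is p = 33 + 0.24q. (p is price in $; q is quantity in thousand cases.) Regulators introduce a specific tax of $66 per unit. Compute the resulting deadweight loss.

$5041.67 thousand

Competitive equilibrium: 193 − 0.192q = 33 + 0.24q → q* = 370.3704, p* = 121.8889.
With the tax, the buyer price exceeds the seller price by 66: (193 − 0.192q) − (33 + 0.24q) = 66 → q' = 217.5926.
Δq = 370.3704 − 217.5926 = 152.7778; the wedge equals the tax, 66.
Deadweight loss = ½ × 152.7778 × 66 = $5041.67 thousand.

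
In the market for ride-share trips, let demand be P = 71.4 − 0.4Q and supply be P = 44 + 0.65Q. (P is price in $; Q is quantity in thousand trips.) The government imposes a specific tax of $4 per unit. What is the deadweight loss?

$7.62 thousand

Competitive equilibrium: 71.4 − 0.4Q = 44 + 0.65Q → Q* = 26.0952, P* = 60.9619.
With the tax, the buyer price exceeds the seller price by 4: (71.4 − 0.4Q) − (44 + 0.65Q) = 4 → Q' = 22.2857.
ΔQ = 26.0952 − 22.2857 = 3.8095; the wedge equals the tax, 4.
DWL = ½ × 3.8095 × 4 = $7.62 thousand.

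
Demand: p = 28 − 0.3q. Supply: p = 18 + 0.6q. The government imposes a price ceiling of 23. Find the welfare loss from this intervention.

3.47

Competitive equilibrium: 28 − 0.3q = 18 + 0.6q → q* = 11.1111, p* = 24.6667.
At the ceiling p = 23, quantity supplied = (23 − 18)/0.6 = 8.3333.
Willingness to pay at q' = 8.3333: 28 − 0.3·8.3333 = 25.5.
Δq = 11.1111 − 8.3333 = 2.7778; wedge = 25.5 − 23 = 2.5.
Welfare loss = ½ × 2.7778 × 2.5 = 3.47.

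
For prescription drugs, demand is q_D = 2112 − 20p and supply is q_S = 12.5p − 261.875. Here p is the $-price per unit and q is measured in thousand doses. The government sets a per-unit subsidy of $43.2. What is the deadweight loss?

In inverse form: demand p = 105.6 − 0.05q, supply p = 20.95 + 0.08q.
Competitive equilibrium: 105.6 − 0.05q = 20.95 + 0.08q → q* = 651.1538, p* = 73.0423.
The subsidy lowers effective supply by 43.2: p = 0.08q − 22.25.
New quantity: 105.6 − 0.05q = 0.08q − 22.25 → q' = 983.4615.
Overproduction Δq = 983.4615 − 651.1538 = 332.3077; wedge = subsidy = 43.2.
DWL = ½ × 332.3077 × 43.2 = $7177.85 thousand.

$7177.85 thousand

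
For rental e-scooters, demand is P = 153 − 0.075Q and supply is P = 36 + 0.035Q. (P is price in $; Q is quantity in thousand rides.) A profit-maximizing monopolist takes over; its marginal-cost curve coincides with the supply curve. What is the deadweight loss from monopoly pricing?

Competitive equilibrium: 153 − 0.075Q = 36 + 0.035Q → Q* = 1063.63636, P* = 73.22727.
Marginal revenue: MR = 153 − 0.15Q. Set MR = MC: 153 − 0.15Q = 36 + 0.035Q → Q_m = 632.43243.
Price P_m = 153 − 0.075·632.43243 = 105.56757; MC(Q_m) = 36 + 0.035·632.43243 = 58.13514.
Competitive Q* = 1063.63636, so ΔQ = 431.20393; wedge = 105.56757 − 58.13514 = 47.43243.
The triangle = ½ × 431.20393 × 47.43243 = $10226.53 thousand.

$10226.53 thousand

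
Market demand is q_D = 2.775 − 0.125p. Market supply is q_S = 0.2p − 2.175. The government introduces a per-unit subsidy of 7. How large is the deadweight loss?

In inverse form: demand p = 22.2 − 8q, supply p = 10.875 + 5q.
Competitive equilibrium: 22.2 − 8q = 10.875 + 5q → q* = 0.8712, p* = 15.2308.
The subsidy lowers effective supply by 7: p = 3.875 + 5q.
New quantity: 22.2 − 8q = 3.875 + 5q → q' = 1.4096.
Overproduction Δq = 1.4096 − 0.8712 = 0.5384; wedge = subsidy = 7.
The triangle = ½ × 0.5384 × 7 = 1.88.

1.88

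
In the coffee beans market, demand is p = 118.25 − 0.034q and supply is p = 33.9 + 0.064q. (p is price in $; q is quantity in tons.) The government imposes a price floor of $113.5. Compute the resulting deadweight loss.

$25472.80

Competitive equilibrium: 118.25 − 0.034q = 33.9 + 0.064q → q* = 860.71429, p* = 88.98571.
At the floor p = 113.5, quantity demanded = (118.25 − 113.5)/0.034 = 139.70588.
Sellers' marginal cost at q' = 139.70588: 33.9 + 0.064·139.70588 = 42.84118.
Δq = 860.71429 − 139.70588 = 721.00841; wedge = 113.5 − 42.84118 = 70.65882.
DWL = ½ × 721.00841 × 70.65882 = $25472.80.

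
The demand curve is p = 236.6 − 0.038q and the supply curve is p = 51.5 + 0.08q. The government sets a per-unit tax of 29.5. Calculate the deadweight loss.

3687.50

Competitive equilibrium: 236.6 − 0.038q = 51.5 + 0.08q → q* = 1568.6441, p* = 176.9915.
With the tax, the buyer price exceeds the seller price by 29.5: (236.6 − 0.038q) − (51.5 + 0.08q) = 29.5 → q' = 1318.6441.
Δq = 1568.6441 − 1318.6441 = 250; the wedge equals the tax, 29.5.
The triangle = ½ × 250 × 29.5 = 3687.50.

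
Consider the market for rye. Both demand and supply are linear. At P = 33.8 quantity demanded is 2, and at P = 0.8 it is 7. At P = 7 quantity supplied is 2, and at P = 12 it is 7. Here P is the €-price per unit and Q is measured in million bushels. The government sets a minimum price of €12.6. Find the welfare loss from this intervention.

Demand slope = (0.8 − 33.8)/(7 − 2) = −6.6, so P = 47 − 6.6Q.
Supply slope = (12 − 7)/(7 − 2) = 1, so P = 5 + Q.
Competitive equilibrium: 47 − 6.6Q = 5 + Q → Q* = 5.5263, P* = 10.5263.
At the floor P = 12.6, quantity demanded = (47 − 12.6)/6.6 = 5.2121.
Sellers' marginal cost at Q' = 5.2121: 5 + 1·5.2121 = 10.2121.
ΔQ = 5.5263 − 5.2121 = 0.3142; wedge = 12.6 − 10.2121 = 2.3879.
Welfare loss = ½ × 0.3142 × 2.3879 = €0.38 million.

€0.38 million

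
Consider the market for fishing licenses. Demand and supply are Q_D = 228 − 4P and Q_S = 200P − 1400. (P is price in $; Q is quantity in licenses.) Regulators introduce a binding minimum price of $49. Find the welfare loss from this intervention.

In inverse form: demand P = 57 − 0.25Q, supply P = 7 + 0.005Q.
Competitive equilibrium: 57 − 0.25Q = 7 + 0.005Q → Q* = 196.0784, P* = 7.9804.
At the floor P = 49, quantity demanded = (57 − 49)/0.25 = 32.
Sellers' marginal cost at Q' = 32: 7 + 0.005·32 = 7.16.
ΔQ = 196.0784 − 32 = 164.0784; wedge = 49 − 7.16 = 41.84.
DWL = ½ × 164.0784 × 41.84 = $3432.52.

$3432.52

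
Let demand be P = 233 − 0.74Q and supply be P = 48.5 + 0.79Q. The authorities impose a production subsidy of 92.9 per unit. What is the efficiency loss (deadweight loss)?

2820.40

Competitive equilibrium: 233 − 0.74Q = 48.5 + 0.79Q → Q* = 120.5882, P* = 143.7647.
The subsidy lowers effective supply by 92.9: P = 0.79Q − 44.4.
New quantity: 233 − 0.74Q = 0.79Q − 44.4 → Q' = 181.3072.
Overproduction ΔQ = 181.3072 − 120.5882 = 60.719; wedge = subsidy = 92.9.
The triangle = ½ × 60.719 × 92.9 = 2820.40.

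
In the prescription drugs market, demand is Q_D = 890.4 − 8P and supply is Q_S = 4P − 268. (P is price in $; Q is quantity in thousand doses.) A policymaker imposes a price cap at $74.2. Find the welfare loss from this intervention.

$1496.33 thousand

In inverse form: demand P = 111.3 − 0.125Q, supply P = 67 + 0.25Q.
Competitive equilibrium: 111.3 − 0.125Q = 67 + 0.25Q → Q* = 118.1333, P* = 96.5333.
At the ceiling P = 74.2, quantity supplied = (74.2 − 67)/0.25 = 28.8.
Willingness to pay at Q' = 28.8: 111.3 − 0.125·28.8 = 107.7.
ΔQ = 118.1333 − 28.8 = 89.3333; wedge = 107.7 − 74.2 = 33.5.
The triangle = ½ × 89.3333 × 33.5 = $1496.33 thousand.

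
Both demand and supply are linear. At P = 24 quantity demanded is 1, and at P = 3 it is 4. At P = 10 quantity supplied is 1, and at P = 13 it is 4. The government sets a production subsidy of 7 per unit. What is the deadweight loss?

Demand slope = (3 − 24)/(4 − 1) = −7, so P = 31 − 7Q.
Supply slope = (13 − 10)/(4 − 1) = 1, so P = 9 + Q.
Competitive equilibrium: 31 − 7Q = 9 + Q → Q* = 2.75, P* = 11.75.
The subsidy lowers effective supply by 7: P = 2 + Q.
New quantity: 31 − 7Q = 2 + Q → Q' = 3.625.
Overproduction ΔQ = 3.625 − 2.75 = 0.875; wedge = subsidy = 7.
DWL = ½ × 0.875 × 7 = 3.06.

3.06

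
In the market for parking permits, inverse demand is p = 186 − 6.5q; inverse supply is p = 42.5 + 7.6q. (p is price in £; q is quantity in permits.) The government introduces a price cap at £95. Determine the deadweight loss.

£75.36

Competitive equilibrium: 186 − 6.5q = 42.5 + 7.6q → q* = 10.1773, p* = 119.8475.
At the ceiling p = 95, quantity supplied = (95 − 42.5)/7.6 = 6.9079.
Willingness to pay at q' = 6.9079: 186 − 6.5·6.9079 = 141.0987.
Δq = 10.1773 − 6.9079 = 3.2694; wedge = 141.0987 − 95 = 46.0987.
Welfare loss = ½ × 3.2694 × 46.0987 = £75.36.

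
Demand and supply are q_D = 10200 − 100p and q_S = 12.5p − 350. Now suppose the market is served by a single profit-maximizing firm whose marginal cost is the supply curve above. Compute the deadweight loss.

In inverse form: demand p = 102 − 0.01q, supply p = 28 + 0.08q.
Competitive equilibrium: 102 − 0.01q = 28 + 0.08q → q* = 822.2222, p* = 93.7778.
Marginal revenue: MR = 102 − 0.02q. Set MR = MC: 102 − 0.02q = 28 + 0.08q → q_m = 740.
Price p_m = 102 − 0.01·740 = 94.6; MC(q_m) = 28 + 0.08·740 = 87.2.
Competitive q* = 822.2222, so Δq = 82.2222; wedge = 94.6 − 87.2 = 7.4.
The triangle = ½ × 82.2222 × 7.4 = 304.22.

304.22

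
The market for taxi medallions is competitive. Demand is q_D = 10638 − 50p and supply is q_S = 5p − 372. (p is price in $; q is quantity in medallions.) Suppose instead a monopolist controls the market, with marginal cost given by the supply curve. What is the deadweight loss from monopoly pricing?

$302.14

In inverse form: demand p = 212.76 − 0.02q, supply p = 74.4 + 0.2q.
Competitive equilibrium: 212.76 − 0.02q = 74.4 + 0.2q → q* = 628.9091, p* = 200.1818.
Marginal revenue: MR = 212.76 − 0.04q. Set MR = MC: 212.76 − 0.04q = 74.4 + 0.2q → q_m = 576.5.
Price p_m = 212.76 − 0.02·576.5 = 201.23; MC(q_m) = 74.4 + 0.2·576.5 = 189.7.
Competitive q* = 628.9091, so Δq = 52.4091; wedge = 201.23 − 189.7 = 11.53.
DWL = ½ × 52.4091 × 11.53 = $302.14.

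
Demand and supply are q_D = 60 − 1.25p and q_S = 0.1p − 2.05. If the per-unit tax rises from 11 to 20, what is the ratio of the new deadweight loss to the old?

3.306

In inverse form: demand p = 48 − 0.8q, supply p = 20.5 + 10q.
Competitive equilibrium: 48 − 0.8q = 20.5 + 10q → q* = 2.5463, p* = 45.963.
For a per-unit tax t: Δq = t/10.8, so DWL = ½·t·(t/10.8) = t²/21.6.
At t = 11: DWL = 5.602. At t = 20: DWL = 18.519.
Ratio = (20/11)² = 3.306.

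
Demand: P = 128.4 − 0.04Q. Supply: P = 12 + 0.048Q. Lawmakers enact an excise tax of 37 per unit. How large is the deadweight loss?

Competitive equilibrium: 128.4 − 0.04Q = 12 + 0.048Q → Q* = 1322.7273, P* = 75.4909.
With the tax, the buyer price exceeds the seller price by 37: (128.4 − 0.04Q) − (12 + 0.048Q) = 37 → Q' = 902.2727.
ΔQ = 1322.7273 − 902.2727 = 420.4546; the wedge equals the tax, 37.
Welfare loss = ½ × 420.4546 × 37 = 7778.41.

7778.41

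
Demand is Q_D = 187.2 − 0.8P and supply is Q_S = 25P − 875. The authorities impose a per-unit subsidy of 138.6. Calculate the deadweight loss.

In inverse form: demand P = 234 − 1.25Q, supply P = 35 + 0.04Q.
Competitive equilibrium: 234 − 1.25Q = 35 + 0.04Q → Q* = 154.2636, P* = 41.1705.
The subsidy lowers effective supply by 138.6: P = 0.04Q − 103.6.
New quantity: 234 − 1.25Q = 0.04Q − 103.6 → Q' = 261.7054.
Overproduction ΔQ = 261.7054 − 154.2636 = 107.4418; wedge = subsidy = 138.6.
The triangle = ½ × 107.4418 × 138.6 = 7445.72.

7445.72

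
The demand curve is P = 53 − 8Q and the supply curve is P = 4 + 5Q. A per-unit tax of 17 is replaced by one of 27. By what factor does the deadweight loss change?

Competitive equilibrium: 53 − 8Q = 4 + 5Q → Q* = 3.7692, P* = 22.8462.
For a per-unit tax t: ΔQ = t/13, so DWL = ½·t·(t/13) = t²/26.
At t = 17: DWL = 11.115. At t = 27: DWL = 28.038.
Ratio = (27/17)² = 2.522.

2.522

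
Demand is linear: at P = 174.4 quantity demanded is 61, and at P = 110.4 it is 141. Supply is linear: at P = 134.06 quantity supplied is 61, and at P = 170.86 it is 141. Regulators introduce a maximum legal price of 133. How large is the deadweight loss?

Demand slope = (110.4 − 174.4)/(141 − 61) = −0.8, so P = 223.2 − 0.8Q.
Supply slope = (170.86 − 134.06)/(141 − 61) = 0.46, so P = 106 + 0.46Q.
Competitive equilibrium: 223.2 − 0.8Q = 106 + 0.46Q → Q* = 93.0159, P* = 148.7873.
At the ceiling P = 133, quantity supplied = (133 − 106)/0.46 = 58.6957.
Willingness to pay at Q' = 58.6957: 223.2 − 0.8·58.6957 = 176.2434.
ΔQ = 93.0159 − 58.6957 = 34.3202; wedge = 176.2434 − 133 = 43.2434.
The triangle = ½ × 34.3202 × 43.2434 = 742.06.

742.06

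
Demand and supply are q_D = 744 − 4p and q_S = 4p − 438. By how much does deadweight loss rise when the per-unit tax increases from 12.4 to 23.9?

417.45

In inverse form: demand p = 186 − 0.25q, supply p = 109.5 + 0.25q.
Competitive equilibrium: 186 − 0.25q = 109.5 + 0.25q → q* = 153, p* = 147.75.
For a per-unit tax t: Δq = t/0.5, so DWL = ½·t·(t/0.5) = t²/1.
At t = 12.4: DWL = 153.76. At t = 23.9: DWL = 571.21.
Increase = 571.21 − 153.76 = 417.45.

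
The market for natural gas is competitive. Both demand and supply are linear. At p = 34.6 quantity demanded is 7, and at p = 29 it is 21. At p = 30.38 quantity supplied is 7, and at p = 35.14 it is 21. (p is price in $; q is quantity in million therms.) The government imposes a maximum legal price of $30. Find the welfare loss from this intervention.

$17.21 million

Demand slope = (29 − 34.6)/(21 − 7) = −0.4, so p = 37.4 − 0.4q.
Supply slope = (35.14 − 30.38)/(21 − 7) = 0.34, so p = 28 + 0.34q.
Competitive equilibrium: 37.4 − 0.4q = 28 + 0.34q → q* = 12.7027, p* = 32.3189.
At the ceiling p = 30, quantity supplied = (30 − 28)/0.34 = 5.8824.
Willingness to pay at q' = 5.8824: 37.4 − 0.4·5.8824 = 35.047.
Δq = 12.7027 − 5.8824 = 6.8203; wedge = 35.047 − 30 = 5.047.
Deadweight loss = ½ × 6.8203 × 5.047 = $17.21 million.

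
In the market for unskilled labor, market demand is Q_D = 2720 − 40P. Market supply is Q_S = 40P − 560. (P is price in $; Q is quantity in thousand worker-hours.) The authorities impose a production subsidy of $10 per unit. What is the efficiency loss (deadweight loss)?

In inverse form: demand P = 68 − 0.025Q, supply P = 14 + 0.025Q.
Competitive equilibrium: 68 − 0.025Q = 14 + 0.025Q → Q* = 1080, P* = 41.
The subsidy lowers effective supply by 10: P = 4 + 0.025Q.
New quantity: 68 − 0.025Q = 4 + 0.025Q → Q' = 1280.
Overproduction ΔQ = 1280 − 1080 = 200; wedge = subsidy = 10.
Welfare loss = ½ × 200 × 10 = $1000 thousand.

$1000 thousand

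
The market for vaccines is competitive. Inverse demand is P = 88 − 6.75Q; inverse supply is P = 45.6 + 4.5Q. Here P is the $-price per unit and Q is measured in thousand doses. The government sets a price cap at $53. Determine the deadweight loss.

Competitive equilibrium: 88 − 6.75Q = 45.6 + 4.5Q → Q* = 3.7689, P* = 62.56.
At the ceiling P = 53, quantity supplied = (53 − 45.6)/4.5 = 1.6444.
Willingness to pay at Q' = 1.6444: 88 − 6.75·1.6444 = 76.9003.
ΔQ = 3.7689 − 1.6444 = 2.1245; wedge = 76.9003 − 53 = 23.9003.
The triangle = ½ × 2.1245 × 23.9003 = $25.39 thousand.

$25.39 thousand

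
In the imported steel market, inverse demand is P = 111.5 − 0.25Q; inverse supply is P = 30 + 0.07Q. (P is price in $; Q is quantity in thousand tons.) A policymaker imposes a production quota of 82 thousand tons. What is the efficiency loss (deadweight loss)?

Competitive equilibrium: 111.5 − 0.25Q = 30 + 0.07Q → Q* = 254.6875, P* = 47.8281.
At Q = 82: demand price = 111.5 − 0.25·82 = 91; supply price = 30 + 0.07·82 = 35.74.
ΔQ = 254.6875 − 82 = 172.6875; wedge = 91 − 35.74 = 55.26.
The triangle = ½ × 172.6875 × 55.26 = $4771.36 thousand.

$4771.36 thousand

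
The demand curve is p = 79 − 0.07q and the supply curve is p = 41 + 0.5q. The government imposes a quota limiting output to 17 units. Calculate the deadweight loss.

703.03

Competitive equilibrium: 79 − 0.07q = 41 + 0.5q → q* = 66.6667, p* = 74.3333.
At q = 17: demand price = 79 − 0.07·17 = 77.81; supply price = 41 + 0.5·17 = 49.5.
Δq = 66.6667 − 17 = 49.6667; wedge = 77.81 − 49.5 = 28.31.
Deadweight loss = ½ × 49.6667 × 28.31 = 703.03.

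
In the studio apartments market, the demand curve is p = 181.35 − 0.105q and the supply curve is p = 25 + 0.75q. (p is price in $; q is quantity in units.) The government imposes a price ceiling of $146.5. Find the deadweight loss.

Competitive equilibrium: 181.35 − 0.105q = 25 + 0.75q → q* = 182.8655, p* = 162.1491.
At the ceiling p = 146.5, quantity supplied = (146.5 − 25)/0.75 = 162.
Willingness to pay at q' = 162: 181.35 − 0.105·162 = 164.34.
Δq = 182.8655 − 162 = 20.8655; wedge = 164.34 − 146.5 = 17.84.
Deadweight loss = ½ × 20.8655 × 17.84 = $186.12.

$186.12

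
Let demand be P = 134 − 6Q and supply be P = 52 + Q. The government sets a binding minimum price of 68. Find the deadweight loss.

Competitive equilibrium: 134 − 6Q = 52 + Q → Q* = 11.7143, P* = 63.7143.
At the floor P = 68, quantity demanded = (134 − 68)/6 = 11.
Sellers' marginal cost at Q' = 11: 52 + 1·11 = 63.
ΔQ = 11.7143 − 11 = 0.7143; wedge = 68 − 63 = 5.
The triangle = ½ × 0.7143 × 5 = 1.79.

1.79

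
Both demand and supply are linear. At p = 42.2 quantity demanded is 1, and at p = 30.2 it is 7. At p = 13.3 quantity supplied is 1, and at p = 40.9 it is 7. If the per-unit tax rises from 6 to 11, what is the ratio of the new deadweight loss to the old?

Demand slope = (30.2 − 42.2)/(7 − 1) = −2, so p = 44.2 − 2q.
Supply slope = (40.9 − 13.3)/(7 − 1) = 4.6, so p = 8.7 + 4.6q.
Competitive equilibrium: 44.2 − 2q = 8.7 + 4.6q → q* = 5.3788, p* = 33.4424.
For a per-unit tax t: Δq = t/6.6, so DWL = ½·t·(t/6.6) = t²/13.2.
At t = 6: DWL = 2.727. At t = 11: DWL = 9.167.
Ratio = (11/6)² = 3.361.

3.361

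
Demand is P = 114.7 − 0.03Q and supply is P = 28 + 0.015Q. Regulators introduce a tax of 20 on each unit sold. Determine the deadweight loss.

Competitive equilibrium: 114.7 − 0.03Q = 28 + 0.015Q → Q* = 1926.66667, P* = 56.9.
With the tax, the buyer price exceeds the seller price by 20: (114.7 − 0.03Q) − (28 + 0.015Q) = 20 → Q' = 1482.22222.
ΔQ = 1926.66667 − 1482.22222 = 444.44445; the wedge equals the tax, 20.
DWL = ½ × 444.44445 × 20 = 4444.44.

4444.44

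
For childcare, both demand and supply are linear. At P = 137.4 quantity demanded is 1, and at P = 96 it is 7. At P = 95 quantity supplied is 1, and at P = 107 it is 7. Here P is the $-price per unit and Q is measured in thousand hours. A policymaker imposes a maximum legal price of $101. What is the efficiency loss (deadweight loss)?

Demand slope = (96 − 137.4)/(7 − 1) = −6.9, so P = 144.3 − 6.9Q.
Supply slope = (107 − 95)/(7 − 1) = 2, so P = 93 + 2Q.
Competitive equilibrium: 144.3 − 6.9Q = 93 + 2Q → Q* = 5.764, P* = 104.5281.
At the ceiling P = 101, quantity supplied = (101 − 93)/2 = 4.
Willingness to pay at Q' = 4: 144.3 − 6.9·4 = 116.7.
ΔQ = 5.764 − 4 = 1.764; wedge = 116.7 − 101 = 15.7.
Welfare loss = ½ × 1.764 × 15.7 = $13.85 thousand.

$13.85 thousand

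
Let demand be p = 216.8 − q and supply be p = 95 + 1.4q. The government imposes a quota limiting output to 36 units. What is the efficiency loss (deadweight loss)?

Competitive equilibrium: 216.8 − q = 95 + 1.4q → q* = 50.75, p* = 166.05.
At q = 36: demand price = 216.8 − 1·36 = 180.8; supply price = 95 + 1.4·36 = 145.4.
Δq = 50.75 − 36 = 14.75; wedge = 180.8 − 145.4 = 35.4.
Welfare loss = ½ × 14.75 × 35.4 = 261.075.

261.075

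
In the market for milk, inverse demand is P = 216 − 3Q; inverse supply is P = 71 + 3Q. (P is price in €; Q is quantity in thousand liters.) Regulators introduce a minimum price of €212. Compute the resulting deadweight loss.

Competitive equilibrium: 216 − 3Q = 71 + 3Q → Q* = 24.16667, P* = 143.5.
At the floor P = 212, quantity demanded = (216 − 212)/3 = 1.33333.
Sellers' marginal cost at Q' = 1.33333: 71 + 3·1.33333 = 74.99999.
ΔQ = 24.16667 − 1.33333 = 22.83334; wedge = 212 − 74.99999 = 137.00001.
DWL = ½ × 22.83334 × 137.00001 = €1564.08 thousand.

€1564.08 thousand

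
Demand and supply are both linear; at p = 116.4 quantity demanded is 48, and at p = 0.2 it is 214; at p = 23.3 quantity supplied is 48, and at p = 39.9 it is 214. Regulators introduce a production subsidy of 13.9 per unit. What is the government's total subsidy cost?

Demand slope = (0.2 − 116.4)/(214 − 48) = −0.7, so p = 150 − 0.7q.
Supply slope = (39.9 − 23.3)/(214 − 48) = 0.1, so p = 18.5 + 0.1q.
Competitive equilibrium: 150 − 0.7q = 18.5 + 0.1q → q* = 164.375, p* = 34.9375.
The subsidy lowers effective supply by 13.9: p = 4.6 + 0.1q.
New quantity: 150 − 0.7q = 4.6 + 0.1q → q' = 181.75.
Total subsidy cost = 13.9 × 181.75 = 2526.325.

2526.325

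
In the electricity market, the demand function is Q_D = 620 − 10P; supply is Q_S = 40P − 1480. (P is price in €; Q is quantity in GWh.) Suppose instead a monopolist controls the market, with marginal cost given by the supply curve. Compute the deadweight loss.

In inverse form: demand P = 62 − 0.1Q, supply P = 37 + 0.025Q.
Competitive equilibrium: 62 − 0.1Q = 37 + 0.025Q → Q* = 200, P* = 42.
Marginal revenue: MR = 62 − 0.2Q. Set MR = MC: 62 − 0.2Q = 37 + 0.025Q → Q_m = 111.1111.
Price P_m = 62 − 0.1·111.1111 = 50.8889; MC(Q_m) = 37 + 0.025·111.1111 = 39.7778.
Competitive Q* = 200, so ΔQ = 88.8889; wedge = 50.8889 − 39.7778 = 11.1111.
DWL = ½ × 88.8889 × 11.1111 = €493.83.

€493.83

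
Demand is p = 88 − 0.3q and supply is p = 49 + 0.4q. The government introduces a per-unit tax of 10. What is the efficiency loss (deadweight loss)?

Competitive equilibrium: 88 − 0.3q = 49 + 0.4q → q* = 55.7143, p* = 71.2857.
With the tax, the buyer price exceeds the seller price by 10: (88 − 0.3q) − (49 + 0.4q) = 10 → q' = 41.4286.
Δq = 55.7143 − 41.4286 = 14.2857; the wedge equals the tax, 10.
DWL = ½ × 14.2857 × 10 = 71.43.

71.43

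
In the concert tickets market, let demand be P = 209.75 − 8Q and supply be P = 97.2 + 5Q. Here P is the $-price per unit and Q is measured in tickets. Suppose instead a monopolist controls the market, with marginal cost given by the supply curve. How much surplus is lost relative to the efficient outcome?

Competitive equilibrium: 209.75 − 8Q = 97.2 + 5Q → Q* = 8.6577, P* = 140.4885.
Marginal revenue: MR = 209.75 − 16Q. Set MR = MC: 209.75 − 16Q = 97.2 + 5Q → Q_m = 5.3595.
Price P_m = 209.75 − 8·5.3595 = 166.874; MC(Q_m) = 97.2 + 5·5.3595 = 123.9975.
Competitive Q* = 8.6577, so ΔQ = 3.2982; wedge = 166.874 − 123.9975 = 42.8765.
Welfare loss = ½ × 3.2982 × 42.8765 = $70.71.

$70.71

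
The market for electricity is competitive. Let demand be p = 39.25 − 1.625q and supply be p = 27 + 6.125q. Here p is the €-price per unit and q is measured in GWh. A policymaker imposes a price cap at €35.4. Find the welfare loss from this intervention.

€0.17

Competitive equilibrium: 39.25 − 1.625q = 27 + 6.125q → q* = 1.5806, p* = 36.6815.
At the ceiling p = 35.4, quantity supplied = (35.4 − 27)/6.125 = 1.3714.
Willingness to pay at q' = 1.3714: 39.25 − 1.625·1.3714 = 37.0215.
Δq = 1.5806 − 1.3714 = 0.2092; wedge = 37.0215 − 35.4 = 1.6215.
Deadweight loss = ½ × 0.2092 × 1.6215 = €0.17.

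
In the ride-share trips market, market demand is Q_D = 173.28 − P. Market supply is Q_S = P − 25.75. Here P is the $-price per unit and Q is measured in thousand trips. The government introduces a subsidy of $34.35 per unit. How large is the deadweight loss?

In inverse form: demand P = 173.28 − Q, supply P = 25.75 + Q.
Competitive equilibrium: 173.28 − Q = 25.75 + Q → Q* = 73.765, P* = 99.515.
The subsidy lowers effective supply by 34.35: P = Q − 8.6.
New quantity: 173.28 − Q = Q − 8.6 → Q' = 90.94.
Overproduction ΔQ = 90.94 − 73.765 = 17.175; wedge = subsidy = 34.35.
The triangle = ½ × 17.175 × 34.35 = $294.98 thousand.

$294.98 thousand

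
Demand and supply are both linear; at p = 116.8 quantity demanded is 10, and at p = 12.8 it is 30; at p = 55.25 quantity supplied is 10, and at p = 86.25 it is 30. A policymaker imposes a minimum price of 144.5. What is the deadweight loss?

704.26

Demand slope = (12.8 − 116.8)/(30 − 10) = −5.2, so p = 168.8 − 5.2q.
Supply slope = (86.25 − 55.25)/(30 − 10) = 1.55, so p = 39.75 + 1.55q.
Competitive equilibrium: 168.8 − 5.2q = 39.75 + 1.55q → q* = 19.1185, p* = 69.3837.
At the floor p = 144.5, quantity demanded = (168.8 − 144.5)/5.2 = 4.6731.
Sellers' marginal cost at q' = 4.6731: 39.75 + 1.55·4.6731 = 46.9933.
Δq = 19.1185 − 4.6731 = 14.4454; wedge = 144.5 − 46.9933 = 97.5067.
The triangle = ½ × 14.4454 × 97.5067 = 704.26.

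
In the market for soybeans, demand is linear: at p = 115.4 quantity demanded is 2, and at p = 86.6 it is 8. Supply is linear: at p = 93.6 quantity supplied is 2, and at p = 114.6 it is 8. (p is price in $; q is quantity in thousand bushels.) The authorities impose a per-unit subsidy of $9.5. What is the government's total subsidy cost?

Demand slope = (86.6 − 115.4)/(8 − 2) = −4.8, so p = 125 − 4.8q.
Supply slope = (114.6 − 93.6)/(8 − 2) = 3.5, so p = 86.6 + 3.5q.
Competitive equilibrium: 125 − 4.8q = 86.6 + 3.5q → q* = 4.6265, p* = 102.7928.
The subsidy lowers effective supply by 9.5: p = 77.1 + 3.5q.
New quantity: 125 − 4.8q = 77.1 + 3.5q → q' = 5.7711.
Total subsidy cost = 9.5 × 5.7711 = $54.83 thousand.

$54.83 thousand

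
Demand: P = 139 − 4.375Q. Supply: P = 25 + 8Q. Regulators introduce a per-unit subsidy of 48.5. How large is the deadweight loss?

Competitive equilibrium: 139 − 4.375Q = 25 + 8Q → Q* = 9.2121, P* = 98.697.
The subsidy lowers effective supply by 48.5: P = 8Q − 23.5.
New quantity: 139 − 4.375Q = 8Q − 23.5 → Q' = 13.1313.
Overproduction ΔQ = 13.1313 − 9.2121 = 3.9192; wedge = subsidy = 48.5.
Welfare loss = ½ × 3.9192 × 48.5 = 95.04.

95.04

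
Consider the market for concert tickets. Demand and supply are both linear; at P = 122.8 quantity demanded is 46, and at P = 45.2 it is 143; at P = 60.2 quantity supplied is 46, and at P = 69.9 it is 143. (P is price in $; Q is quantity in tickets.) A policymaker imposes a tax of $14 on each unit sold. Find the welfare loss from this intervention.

$108.89

Demand slope = (45.2 − 122.8)/(143 − 46) = −0.8, so P = 159.6 − 0.8Q.
Supply slope = (69.9 − 60.2)/(143 − 46) = 0.1, so P = 55.6 + 0.1Q.
Competitive equilibrium: 159.6 − 0.8Q = 55.6 + 0.1Q → Q* = 115.5556, P* = 67.1556.
With the tax, the buyer price exceeds the seller price by 14: (159.6 − 0.8Q) − (55.6 + 0.1Q) = 14 → Q' = 100.
ΔQ = 115.5556 − 100 = 15.5556; the wedge equals the tax, 14.
Welfare loss = ½ × 15.5556 × 14 = $108.89.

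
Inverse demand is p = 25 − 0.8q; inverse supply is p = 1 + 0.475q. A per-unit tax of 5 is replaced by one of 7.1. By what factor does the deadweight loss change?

Competitive equilibrium: 25 − 0.8q = 1 + 0.475q → q* = 18.8235, p* = 9.9412.
For a per-unit tax t: Δq = t/1.275, so DWL = ½·t·(t/1.275) = t²/2.55.
At t = 5: DWL = 9.804. At t = 7.1: DWL = 19.769.
Ratio = (7.1/5)² = 2.0164.

2.0164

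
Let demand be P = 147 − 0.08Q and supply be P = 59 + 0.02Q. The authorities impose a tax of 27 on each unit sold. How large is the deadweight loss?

Competitive equilibrium: 147 − 0.08Q = 59 + 0.02Q → Q* = 880, P* = 76.6.
With the tax, the buyer price exceeds the seller price by 27: (147 − 0.08Q) − (59 + 0.02Q) = 27 → Q' = 610.
ΔQ = 880 − 610 = 270; the wedge equals the tax, 27.
Welfare loss = ½ × 270 × 27 = 3645.

3645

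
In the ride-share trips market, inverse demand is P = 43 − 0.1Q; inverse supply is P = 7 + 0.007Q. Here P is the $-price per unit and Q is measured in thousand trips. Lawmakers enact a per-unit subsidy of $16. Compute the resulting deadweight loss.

$1196.26 thousand

Competitive equilibrium: 43 − 0.1Q = 7 + 0.007Q → Q* = 336.4486, P* = 9.3551.
The subsidy lowers effective supply by 16: P = 0.007Q − 9.
New quantity: 43 − 0.1Q = 0.007Q − 9 → Q' = 485.9813.
Overproduction ΔQ = 485.9813 − 336.4486 = 149.5327; wedge = subsidy = 16.
The triangle = ½ × 149.5327 × 16 = $1196.26 thousand.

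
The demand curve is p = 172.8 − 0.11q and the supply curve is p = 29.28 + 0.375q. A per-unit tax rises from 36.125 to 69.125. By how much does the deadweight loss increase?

Competitive equilibrium: 172.8 − 0.11q = 29.28 + 0.375q → q* = 295.9175, p* = 140.2491.
For a per-unit tax t: Δq = t/0.485, so DWL = ½·t·(t/0.485) = t²/0.97.
At t = 36.125: DWL = 1345.377. At t = 69.125: DWL = 4926.047.
Increase = 4926.047 − 1345.377 = 3580.67.

3580.67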